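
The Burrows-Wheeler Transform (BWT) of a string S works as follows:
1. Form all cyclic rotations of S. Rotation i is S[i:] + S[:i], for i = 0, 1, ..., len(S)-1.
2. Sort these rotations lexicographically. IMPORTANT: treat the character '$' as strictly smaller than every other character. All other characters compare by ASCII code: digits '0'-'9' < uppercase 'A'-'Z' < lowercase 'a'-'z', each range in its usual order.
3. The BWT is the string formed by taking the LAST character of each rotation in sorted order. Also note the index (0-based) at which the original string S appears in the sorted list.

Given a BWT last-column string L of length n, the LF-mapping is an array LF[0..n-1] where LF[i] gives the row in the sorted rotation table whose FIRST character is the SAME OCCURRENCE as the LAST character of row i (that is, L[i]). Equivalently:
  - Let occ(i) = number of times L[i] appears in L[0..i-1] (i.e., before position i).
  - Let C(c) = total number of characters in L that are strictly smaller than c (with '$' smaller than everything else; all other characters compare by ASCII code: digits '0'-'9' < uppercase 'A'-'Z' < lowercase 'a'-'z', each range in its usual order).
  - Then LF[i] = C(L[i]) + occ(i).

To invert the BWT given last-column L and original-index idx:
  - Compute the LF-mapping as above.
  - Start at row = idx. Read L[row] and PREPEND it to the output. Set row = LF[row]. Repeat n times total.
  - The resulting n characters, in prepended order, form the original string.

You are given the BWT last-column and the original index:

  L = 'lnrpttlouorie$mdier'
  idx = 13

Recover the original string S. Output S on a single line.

Answer: repetitiondrumroll$

Derivation:
LF mapping: 6 9 13 12 16 17 7 10 18 11 14 4 2 0 8 1 5 3 15
Walk LF starting at row 13, prepending L[row]:
  step 1: row=13, L[13]='$', prepend. Next row=LF[13]=0
  step 2: row=0, L[0]='l', prepend. Next row=LF[0]=6
  step 3: row=6, L[6]='l', prepend. Next row=LF[6]=7
  step 4: row=7, L[7]='o', prepend. Next row=LF[7]=10
  step 5: row=10, L[10]='r', prepend. Next row=LF[10]=14
  step 6: row=14, L[14]='m', prepend. Next row=LF[14]=8
  step 7: row=8, L[8]='u', prepend. Next row=LF[8]=18
  step 8: row=18, L[18]='r', prepend. Next row=LF[18]=15
  step 9: row=15, L[15]='d', prepend. Next row=LF[15]=1
  step 10: row=1, L[1]='n', prepend. Next row=LF[1]=9
  step 11: row=9, L[9]='o', prepend. Next row=LF[9]=11
  step 12: row=11, L[11]='i', prepend. Next row=LF[11]=4
  step 13: row=4, L[4]='t', prepend. Next row=LF[4]=16
  step 14: row=16, L[16]='i', prepend. Next row=LF[16]=5
  step 15: row=5, L[5]='t', prepend. Next row=LF[5]=17
  step 16: row=17, L[17]='e', prepend. Next row=LF[17]=3
  step 17: row=3, L[3]='p', prepend. Next row=LF[3]=12
  step 18: row=12, L[12]='e', prepend. Next row=LF[12]=2
  step 19: row=2, L[2]='r', prepend. Next row=LF[2]=13
Reversed output: repetitiondrumroll$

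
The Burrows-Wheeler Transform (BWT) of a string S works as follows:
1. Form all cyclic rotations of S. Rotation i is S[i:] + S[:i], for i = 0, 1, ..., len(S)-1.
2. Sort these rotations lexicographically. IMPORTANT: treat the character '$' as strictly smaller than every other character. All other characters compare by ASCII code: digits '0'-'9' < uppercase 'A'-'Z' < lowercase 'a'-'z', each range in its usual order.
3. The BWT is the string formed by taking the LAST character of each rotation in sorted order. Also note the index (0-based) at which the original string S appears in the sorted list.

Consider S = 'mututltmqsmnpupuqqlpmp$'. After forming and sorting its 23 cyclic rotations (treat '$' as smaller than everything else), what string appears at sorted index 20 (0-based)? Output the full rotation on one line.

Answer: uqqlpmp$mututltmqsmnpup

Derivation:
All 23 rotations (rotation i = S[i:]+S[:i]):
  rot[0] = mututltmqsmnpupuqqlpmp$
  rot[1] = ututltmqsmnpupuqqlpmp$m
  rot[2] = tutltmqsmnpupuqqlpmp$mu
  rot[3] = utltmqsmnpupuqqlpmp$mut
  rot[4] = tltmqsmnpupuqqlpmp$mutu
  rot[5] = ltmqsmnpupuqqlpmp$mutut
  rot[6] = tmqsmnpupuqqlpmp$mututl
  rot[7] = mqsmnpupuqqlpmp$mututlt
  rot[8] = qsmnpupuqqlpmp$mututltm
  rot[9] = smnpupuqqlpmp$mututltmq
  rot[10] = mnpupuqqlpmp$mututltmqs
  rot[11] = npupuqqlpmp$mututltmqsm
  rot[12] = pupuqqlpmp$mututltmqsmn
  rot[13] = upuqqlpmp$mututltmqsmnp
  rot[14] = puqqlpmp$mututltmqsmnpu
  rot[15] = uqqlpmp$mututltmqsmnpup
  rot[16] = qqlpmp$mututltmqsmnpupu
  rot[17] = qlpmp$mututltmqsmnpupuq
  rot[18] = lpmp$mututltmqsmnpupuqq
  rot[19] = pmp$mututltmqsmnpupuqql
  rot[20] = mp$mututltmqsmnpupuqqlp
  rot[21] = p$mututltmqsmnpupuqqlpm
  rot[22] = $mututltmqsmnpupuqqlpmp
Sorted (with $ < everything):
  sorted[0] = $mututltmqsmnpupuqqlpmp
  sorted[1] = lpmp$mututltmqsmnpupuqq
  sorted[2] = ltmqsmnpupuqqlpmp$mutut
  sorted[3] = mnpupuqqlpmp$mututltmqs
  sorted[4] = mp$mututltmqsmnpupuqqlp
  sorted[5] = mqsmnpupuqqlpmp$mututlt
  sorted[6] = mututltmqsmnpupuqqlpmp$
  sorted[7] = npupuqqlpmp$mututltmqsm
  sorted[8] = p$mututltmqsmnpupuqqlpm
  sorted[9] = pmp$mututltmqsmnpupuqql
  sorted[10] = pupuqqlpmp$mututltmqsmn
  sorted[11] = puqqlpmp$mututltmqsmnpu
  sorted[12] = qlpmp$mututltmqsmnpupuq
  sorted[13] = qqlpmp$mututltmqsmnpupu
  sorted[14] = qsmnpupuqqlpmp$mututltm
  sorted[15] = smnpupuqqlpmp$mututltmq
  sorted[16] = tltmqsmnpupuqqlpmp$mutu
  sorted[17] = tmqsmnpupuqqlpmp$mututl
  sorted[18] = tutltmqsmnpupuqqlpmp$mu
  sorted[19] = upuqqlpmp$mututltmqsmnp
  sorted[20] = uqqlpmp$mututltmqsmnpup
  sorted[21] = utltmqsmnpupuqqlpmp$mut
  sorted[22] = ututltmqsmnpupuqqlpmp$m
sorted[20] = uqqlpmp$mututltmqsmnpup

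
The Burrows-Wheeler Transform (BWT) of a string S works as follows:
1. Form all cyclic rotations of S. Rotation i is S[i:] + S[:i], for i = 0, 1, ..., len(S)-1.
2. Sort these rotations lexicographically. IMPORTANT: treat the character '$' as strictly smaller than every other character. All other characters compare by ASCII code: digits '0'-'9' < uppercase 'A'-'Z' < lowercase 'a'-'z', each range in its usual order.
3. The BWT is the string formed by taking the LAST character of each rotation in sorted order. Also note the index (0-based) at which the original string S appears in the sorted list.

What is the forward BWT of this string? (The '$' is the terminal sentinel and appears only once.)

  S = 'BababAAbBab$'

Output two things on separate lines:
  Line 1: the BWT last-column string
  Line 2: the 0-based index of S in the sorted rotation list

Answer: bbAb$BbBaaAa
4

Derivation:
All 12 rotations (rotation i = S[i:]+S[:i]):
  rot[0] = BababAAbBab$
  rot[1] = ababAAbBab$B
  rot[2] = babAAbBab$Ba
  rot[3] = abAAbBab$Bab
  rot[4] = bAAbBab$Baba
  rot[5] = AAbBab$Babab
  rot[6] = AbBab$BababA
  rot[7] = bBab$BababAA
  rot[8] = Bab$BababAAb
  rot[9] = ab$BababAAbB
  rot[10] = b$BababAAbBa
  rot[11] = $BababAAbBab
Sorted (with $ < everything):
  sorted[0] = $BababAAbBab  (last char: 'b')
  sorted[1] = AAbBab$Babab  (last char: 'b')
  sorted[2] = AbBab$BababA  (last char: 'A')
  sorted[3] = Bab$BababAAb  (last char: 'b')
  sorted[4] = BababAAbBab$  (last char: '$')
  sorted[5] = ab$BababAAbB  (last char: 'B')
  sorted[6] = abAAbBab$Bab  (last char: 'b')
  sorted[7] = ababAAbBab$B  (last char: 'B')
  sorted[8] = b$BababAAbBa  (last char: 'a')
  sorted[9] = bAAbBab$Baba  (last char: 'a')
  sorted[10] = bBab$BababAA  (last char: 'A')
  sorted[11] = babAAbBab$Ba  (last char: 'a')
Last column: bbAb$BbBaaAa
Original string S is at sorted index 4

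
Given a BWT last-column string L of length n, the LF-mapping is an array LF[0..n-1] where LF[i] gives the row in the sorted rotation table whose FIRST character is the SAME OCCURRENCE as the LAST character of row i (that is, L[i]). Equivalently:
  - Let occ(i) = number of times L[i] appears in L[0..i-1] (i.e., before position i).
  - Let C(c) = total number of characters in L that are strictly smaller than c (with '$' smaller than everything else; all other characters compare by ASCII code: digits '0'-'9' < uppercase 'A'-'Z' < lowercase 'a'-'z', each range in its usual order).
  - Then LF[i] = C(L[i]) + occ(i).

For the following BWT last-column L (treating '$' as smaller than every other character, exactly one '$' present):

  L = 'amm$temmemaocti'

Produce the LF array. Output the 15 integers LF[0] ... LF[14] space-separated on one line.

Answer: 1 7 8 0 13 4 9 10 5 11 2 12 3 14 6

Derivation:
Char counts: '$':1, 'a':2, 'c':1, 'e':2, 'i':1, 'm':5, 'o':1, 't':2
C (first-col start): C('$')=0, C('a')=1, C('c')=3, C('e')=4, C('i')=6, C('m')=7, C('o')=12, C('t')=13
L[0]='a': occ=0, LF[0]=C('a')+0=1+0=1
L[1]='m': occ=0, LF[1]=C('m')+0=7+0=7
L[2]='m': occ=1, LF[2]=C('m')+1=7+1=8
L[3]='$': occ=0, LF[3]=C('$')+0=0+0=0
L[4]='t': occ=0, LF[4]=C('t')+0=13+0=13
L[5]='e': occ=0, LF[5]=C('e')+0=4+0=4
L[6]='m': occ=2, LF[6]=C('m')+2=7+2=9
L[7]='m': occ=3, LF[7]=C('m')+3=7+3=10
L[8]='e': occ=1, LF[8]=C('e')+1=4+1=5
L[9]='m': occ=4, LF[9]=C('m')+4=7+4=11
L[10]='a': occ=1, LF[10]=C('a')+1=1+1=2
L[11]='o': occ=0, LF[11]=C('o')+0=12+0=12
L[12]='c': occ=0, LF[12]=C('c')+0=3+0=3
L[13]='t': occ=1, LF[13]=C('t')+1=13+1=14
L[14]='i': occ=0, LF[14]=C('i')+0=6+0=6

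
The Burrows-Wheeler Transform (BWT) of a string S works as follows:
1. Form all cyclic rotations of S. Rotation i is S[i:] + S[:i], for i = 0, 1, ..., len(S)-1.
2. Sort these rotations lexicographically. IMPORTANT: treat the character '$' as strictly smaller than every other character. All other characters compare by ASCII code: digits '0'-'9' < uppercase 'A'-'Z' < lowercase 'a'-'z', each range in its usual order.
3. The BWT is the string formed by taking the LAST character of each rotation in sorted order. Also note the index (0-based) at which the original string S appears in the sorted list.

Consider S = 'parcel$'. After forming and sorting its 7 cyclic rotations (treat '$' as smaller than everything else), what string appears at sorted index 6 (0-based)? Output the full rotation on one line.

All 7 rotations (rotation i = S[i:]+S[:i]):
  rot[0] = parcel$
  rot[1] = arcel$p
  rot[2] = rcel$pa
  rot[3] = cel$par
  rot[4] = el$parc
  rot[5] = l$parce
  rot[6] = $parcel
Sorted (with $ < everything):
  sorted[0] = $parcel
  sorted[1] = arcel$p
  sorted[2] = cel$par
  sorted[3] = el$parc
  sorted[4] = l$parce
  sorted[5] = parcel$
  sorted[6] = rcel$pa
sorted[6] = rcel$pa

Answer: rcel$pa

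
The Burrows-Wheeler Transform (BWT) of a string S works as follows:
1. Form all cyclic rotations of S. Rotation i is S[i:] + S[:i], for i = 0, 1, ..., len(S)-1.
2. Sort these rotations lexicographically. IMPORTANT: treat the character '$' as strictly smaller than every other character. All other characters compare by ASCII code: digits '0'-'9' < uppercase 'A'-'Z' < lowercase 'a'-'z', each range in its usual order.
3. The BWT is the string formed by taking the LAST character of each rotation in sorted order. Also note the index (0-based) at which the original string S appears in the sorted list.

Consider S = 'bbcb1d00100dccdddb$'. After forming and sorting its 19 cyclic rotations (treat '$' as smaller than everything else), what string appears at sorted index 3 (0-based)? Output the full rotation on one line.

Answer: 0100dccdddb$bbcb1d0

Derivation:
All 19 rotations (rotation i = S[i:]+S[:i]):
  rot[0] = bbcb1d00100dccdddb$
  rot[1] = bcb1d00100dccdddb$b
  rot[2] = cb1d00100dccdddb$bb
  rot[3] = b1d00100dccdddb$bbc
  rot[4] = 1d00100dccdddb$bbcb
  rot[5] = d00100dccdddb$bbcb1
  rot[6] = 00100dccdddb$bbcb1d
  rot[7] = 0100dccdddb$bbcb1d0
  rot[8] = 100dccdddb$bbcb1d00
  rot[9] = 00dccdddb$bbcb1d001
  rot[10] = 0dccdddb$bbcb1d0010
  rot[11] = dccdddb$bbcb1d00100
  rot[12] = ccdddb$bbcb1d00100d
  rot[13] = cdddb$bbcb1d00100dc
  rot[14] = dddb$bbcb1d00100dcc
  rot[15] = ddb$bbcb1d00100dccd
  rot[16] = db$bbcb1d00100dccdd
  rot[17] = b$bbcb1d00100dccddd
  rot[18] = $bbcb1d00100dccdddb
Sorted (with $ < everything):
  sorted[0] = $bbcb1d00100dccdddb
  sorted[1] = 00100dccdddb$bbcb1d
  sorted[2] = 00dccdddb$bbcb1d001
  sorted[3] = 0100dccdddb$bbcb1d0
  sorted[4] = 0dccdddb$bbcb1d0010
  sorted[5] = 100dccdddb$bbcb1d00
  sorted[6] = 1d00100dccdddb$bbcb
  sorted[7] = b$bbcb1d00100dccddd
  sorted[8] = b1d00100dccdddb$bbc
  sorted[9] = bbcb1d00100dccdddb$
  sorted[10] = bcb1d00100dccdddb$b
  sorted[11] = cb1d00100dccdddb$bb
  sorted[12] = ccdddb$bbcb1d00100d
  sorted[13] = cdddb$bbcb1d00100dc
  sorted[14] = d00100dccdddb$bbcb1
  sorted[15] = db$bbcb1d00100dccdd
  sorted[16] = dccdddb$bbcb1d00100
  sorted[17] = ddb$bbcb1d00100dccd
  sorted[18] = dddb$bbcb1d00100dcc
sorted[3] = 0100dccdddb$bbcb1d0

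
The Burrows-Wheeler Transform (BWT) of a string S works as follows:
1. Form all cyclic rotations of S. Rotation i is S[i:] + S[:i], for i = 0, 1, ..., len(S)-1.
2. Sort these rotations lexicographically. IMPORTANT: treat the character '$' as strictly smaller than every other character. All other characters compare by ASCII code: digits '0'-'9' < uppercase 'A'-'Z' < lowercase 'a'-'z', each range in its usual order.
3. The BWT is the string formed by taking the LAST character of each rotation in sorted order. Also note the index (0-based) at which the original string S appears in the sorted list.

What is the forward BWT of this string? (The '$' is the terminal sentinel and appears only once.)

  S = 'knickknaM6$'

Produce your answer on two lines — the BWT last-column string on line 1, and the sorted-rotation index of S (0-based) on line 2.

All 11 rotations (rotation i = S[i:]+S[:i]):
  rot[0] = knickknaM6$
  rot[1] = nickknaM6$k
  rot[2] = ickknaM6$kn
  rot[3] = ckknaM6$kni
  rot[4] = kknaM6$knic
  rot[5] = knaM6$knick
  rot[6] = naM6$knickk
  rot[7] = aM6$knickkn
  rot[8] = M6$knickkna
  rot[9] = 6$knickknaM
  rot[10] = $knickknaM6
Sorted (with $ < everything):
  sorted[0] = $knickknaM6  (last char: '6')
  sorted[1] = 6$knickknaM  (last char: 'M')
  sorted[2] = M6$knickkna  (last char: 'a')
  sorted[3] = aM6$knickkn  (last char: 'n')
  sorted[4] = ckknaM6$kni  (last char: 'i')
  sorted[5] = ickknaM6$kn  (last char: 'n')
  sorted[6] = kknaM6$knic  (last char: 'c')
  sorted[7] = knaM6$knick  (last char: 'k')
  sorted[8] = knickknaM6$  (last char: '$')
  sorted[9] = naM6$knickk  (last char: 'k')
  sorted[10] = nickknaM6$k  (last char: 'k')
Last column: 6Maninck$kk
Original string S is at sorted index 8

Answer: 6Maninck$kk
8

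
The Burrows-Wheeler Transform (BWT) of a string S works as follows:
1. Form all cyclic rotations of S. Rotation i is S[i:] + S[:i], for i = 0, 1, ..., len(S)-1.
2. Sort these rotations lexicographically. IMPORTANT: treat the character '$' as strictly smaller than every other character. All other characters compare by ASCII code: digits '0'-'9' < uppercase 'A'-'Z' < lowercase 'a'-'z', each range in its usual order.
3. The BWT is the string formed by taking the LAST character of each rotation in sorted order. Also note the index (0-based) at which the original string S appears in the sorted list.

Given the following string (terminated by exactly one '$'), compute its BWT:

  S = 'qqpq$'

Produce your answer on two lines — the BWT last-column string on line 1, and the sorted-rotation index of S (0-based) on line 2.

All 5 rotations (rotation i = S[i:]+S[:i]):
  rot[0] = qqpq$
  rot[1] = qpq$q
  rot[2] = pq$qq
  rot[3] = q$qqp
  rot[4] = $qqpq
Sorted (with $ < everything):
  sorted[0] = $qqpq  (last char: 'q')
  sorted[1] = pq$qq  (last char: 'q')
  sorted[2] = q$qqp  (last char: 'p')
  sorted[3] = qpq$q  (last char: 'q')
  sorted[4] = qqpq$  (last char: '$')
Last column: qqpq$
Original string S is at sorted index 4

Answer: qqpq$
4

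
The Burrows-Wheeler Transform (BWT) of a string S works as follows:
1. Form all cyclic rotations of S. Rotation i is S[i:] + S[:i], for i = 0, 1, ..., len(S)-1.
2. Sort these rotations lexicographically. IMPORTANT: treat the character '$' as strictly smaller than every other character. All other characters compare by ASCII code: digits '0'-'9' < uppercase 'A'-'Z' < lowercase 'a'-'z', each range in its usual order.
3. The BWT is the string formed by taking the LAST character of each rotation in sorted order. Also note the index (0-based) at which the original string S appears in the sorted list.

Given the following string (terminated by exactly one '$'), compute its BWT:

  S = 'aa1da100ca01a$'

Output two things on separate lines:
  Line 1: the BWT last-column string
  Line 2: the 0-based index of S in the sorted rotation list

Answer: a1a0a0a1cda$01
11

Derivation:
All 14 rotations (rotation i = S[i:]+S[:i]):
  rot[0] = aa1da100ca01a$
  rot[1] = a1da100ca01a$a
  rot[2] = 1da100ca01a$aa
  rot[3] = da100ca01a$aa1
  rot[4] = a100ca01a$aa1d
  rot[5] = 100ca01a$aa1da
  rot[6] = 00ca01a$aa1da1
  rot[7] = 0ca01a$aa1da10
  rot[8] = ca01a$aa1da100
  rot[9] = a01a$aa1da100c
  rot[10] = 01a$aa1da100ca
  rot[11] = 1a$aa1da100ca0
  rot[12] = a$aa1da100ca01
  rot[13] = $aa1da100ca01a
Sorted (with $ < everything):
  sorted[0] = $aa1da100ca01a  (last char: 'a')
  sorted[1] = 00ca01a$aa1da1  (last char: '1')
  sorted[2] = 01a$aa1da100ca  (last char: 'a')
  sorted[3] = 0ca01a$aa1da10  (last char: '0')
  sorted[4] = 100ca01a$aa1da  (last char: 'a')
  sorted[5] = 1a$aa1da100ca0  (last char: '0')
  sorted[6] = 1da100ca01a$aa  (last char: 'a')
  sorted[7] = a$aa1da100ca01  (last char: '1')
  sorted[8] = a01a$aa1da100c  (last char: 'c')
  sorted[9] = a100ca01a$aa1d  (last char: 'd')
  sorted[10] = a1da100ca01a$a  (last char: 'a')
  sorted[11] = aa1da100ca01a$  (last char: '$')
  sorted[12] = ca01a$aa1da100  (last char: '0')
  sorted[13] = da100ca01a$aa1  (last char: '1')
Last column: a1a0a0a1cda$01
Original string S is at sorted index 11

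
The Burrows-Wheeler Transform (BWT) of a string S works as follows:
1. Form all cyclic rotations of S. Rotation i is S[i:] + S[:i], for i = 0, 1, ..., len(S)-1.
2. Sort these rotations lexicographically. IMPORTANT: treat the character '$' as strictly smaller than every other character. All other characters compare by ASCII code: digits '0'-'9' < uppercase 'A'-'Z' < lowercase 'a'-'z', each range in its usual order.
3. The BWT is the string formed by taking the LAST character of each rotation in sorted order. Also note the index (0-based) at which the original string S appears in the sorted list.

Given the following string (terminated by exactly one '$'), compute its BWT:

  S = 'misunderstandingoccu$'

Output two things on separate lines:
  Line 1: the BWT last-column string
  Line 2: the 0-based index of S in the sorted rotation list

Answer: utocnndndm$uaigeriscs
10

Derivation:
All 21 rotations (rotation i = S[i:]+S[:i]):
  rot[0] = misunderstandingoccu$
  rot[1] = isunderstandingoccu$m
  rot[2] = sunderstandingoccu$mi
  rot[3] = understandingoccu$mis
  rot[4] = nderstandingoccu$misu
  rot[5] = derstandingoccu$misun
  rot[6] = erstandingoccu$misund
  rot[7] = rstandingoccu$misunde
  rot[8] = standingoccu$misunder
  rot[9] = tandingoccu$misunders
  rot[10] = andingoccu$misunderst
  rot[11] = ndingoccu$misundersta
  rot[12] = dingoccu$misunderstan
  rot[13] = ingoccu$misunderstand
  rot[14] = ngoccu$misunderstandi
  rot[15] = goccu$misunderstandin
  rot[16] = occu$misunderstanding
  rot[17] = ccu$misunderstandingo
  rot[18] = cu$misunderstandingoc
  rot[19] = u$misunderstandingocc
  rot[20] = $misunderstandingoccu
Sorted (with $ < everything):
  sorted[0] = $misunderstandingoccu  (last char: 'u')
  sorted[1] = andingoccu$misunderst  (last char: 't')
  sorted[2] = ccu$misunderstandingo  (last char: 'o')
  sorted[3] = cu$misunderstandingoc  (last char: 'c')
  sorted[4] = derstandingoccu$misun  (last char: 'n')
  sorted[5] = dingoccu$misunderstan  (last char: 'n')
  sorted[6] = erstandingoccu$misund  (last char: 'd')
  sorted[7] = goccu$misunderstandin  (last char: 'n')
  sorted[8] = ingoccu$misunderstand  (last char: 'd')
  sorted[9] = isunderstandingoccu$m  (last char: 'm')
  sorted[10] = misunderstandingoccu$  (last char: '$')
  sorted[11] = nderstandingoccu$misu  (last char: 'u')
  sorted[12] = ndingoccu$misundersta  (last char: 'a')
  sorted[13] = ngoccu$misunderstandi  (last char: 'i')
  sorted[14] = occu$misunderstanding  (last char: 'g')
  sorted[15] = rstandingoccu$misunde  (last char: 'e')
  sorted[16] = standingoccu$misunder  (last char: 'r')
  sorted[17] = sunderstandingoccu$mi  (last char: 'i')
  sorted[18] = tandingoccu$misunders  (last char: 's')
  sorted[19] = u$misunderstandingocc  (last char: 'c')
  sorted[20] = understandingoccu$mis  (last char: 's')
Last column: utocnndndm$uaigeriscs
Original string S is at sorted index 10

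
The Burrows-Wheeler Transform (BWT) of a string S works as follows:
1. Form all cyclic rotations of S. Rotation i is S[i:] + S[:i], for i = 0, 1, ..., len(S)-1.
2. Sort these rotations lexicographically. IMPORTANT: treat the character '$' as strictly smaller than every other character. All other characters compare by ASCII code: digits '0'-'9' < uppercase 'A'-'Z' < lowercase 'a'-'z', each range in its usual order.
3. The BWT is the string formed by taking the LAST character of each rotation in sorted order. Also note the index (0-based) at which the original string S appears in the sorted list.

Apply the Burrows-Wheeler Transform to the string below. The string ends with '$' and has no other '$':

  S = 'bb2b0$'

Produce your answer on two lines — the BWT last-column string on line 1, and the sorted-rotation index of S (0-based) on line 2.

All 6 rotations (rotation i = S[i:]+S[:i]):
  rot[0] = bb2b0$
  rot[1] = b2b0$b
  rot[2] = 2b0$bb
  rot[3] = b0$bb2
  rot[4] = 0$bb2b
  rot[5] = $bb2b0
Sorted (with $ < everything):
  sorted[0] = $bb2b0  (last char: '0')
  sorted[1] = 0$bb2b  (last char: 'b')
  sorted[2] = 2b0$bb  (last char: 'b')
  sorted[3] = b0$bb2  (last char: '2')
  sorted[4] = b2b0$b  (last char: 'b')
  sorted[5] = bb2b0$  (last char: '$')
Last column: 0bb2b$
Original string S is at sorted index 5

Answer: 0bb2b$
5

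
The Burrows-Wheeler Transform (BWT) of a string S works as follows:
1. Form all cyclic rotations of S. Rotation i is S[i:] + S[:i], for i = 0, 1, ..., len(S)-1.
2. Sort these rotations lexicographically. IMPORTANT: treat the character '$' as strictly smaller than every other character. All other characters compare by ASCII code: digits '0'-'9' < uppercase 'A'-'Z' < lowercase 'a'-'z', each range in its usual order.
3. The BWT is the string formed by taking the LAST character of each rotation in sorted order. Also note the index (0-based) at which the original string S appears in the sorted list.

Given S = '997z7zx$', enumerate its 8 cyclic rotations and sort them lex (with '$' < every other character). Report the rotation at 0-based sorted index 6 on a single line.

All 8 rotations (rotation i = S[i:]+S[:i]):
  rot[0] = 997z7zx$
  rot[1] = 97z7zx$9
  rot[2] = 7z7zx$99
  rot[3] = z7zx$997
  rot[4] = 7zx$997z
  rot[5] = zx$997z7
  rot[6] = x$997z7z
  rot[7] = $997z7zx
Sorted (with $ < everything):
  sorted[0] = $997z7zx
  sorted[1] = 7z7zx$99
  sorted[2] = 7zx$997z
  sorted[3] = 97z7zx$9
  sorted[4] = 997z7zx$
  sorted[5] = x$997z7z
  sorted[6] = z7zx$997
  sorted[7] = zx$997z7
sorted[6] = z7zx$997

Answer: z7zx$997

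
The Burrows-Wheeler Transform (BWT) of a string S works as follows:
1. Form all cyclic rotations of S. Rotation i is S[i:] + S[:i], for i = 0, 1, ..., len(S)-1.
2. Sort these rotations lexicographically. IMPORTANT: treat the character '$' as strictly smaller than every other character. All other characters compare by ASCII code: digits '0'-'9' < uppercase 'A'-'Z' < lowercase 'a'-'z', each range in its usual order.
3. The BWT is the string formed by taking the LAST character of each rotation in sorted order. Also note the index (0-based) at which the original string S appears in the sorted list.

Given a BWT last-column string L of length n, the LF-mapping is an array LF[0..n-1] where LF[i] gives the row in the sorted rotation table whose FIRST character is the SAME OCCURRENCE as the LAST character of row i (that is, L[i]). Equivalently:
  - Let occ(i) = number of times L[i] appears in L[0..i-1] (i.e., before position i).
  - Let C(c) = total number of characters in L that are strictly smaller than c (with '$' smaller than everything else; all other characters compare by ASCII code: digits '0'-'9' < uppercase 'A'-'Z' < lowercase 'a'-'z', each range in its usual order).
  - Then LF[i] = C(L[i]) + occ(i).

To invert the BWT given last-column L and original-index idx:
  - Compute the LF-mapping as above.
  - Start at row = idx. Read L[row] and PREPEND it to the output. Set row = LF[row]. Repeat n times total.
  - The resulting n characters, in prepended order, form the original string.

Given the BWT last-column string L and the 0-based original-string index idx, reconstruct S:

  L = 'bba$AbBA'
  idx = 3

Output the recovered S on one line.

Answer: BbAaAbb$

Derivation:
LF mapping: 5 6 4 0 1 7 3 2
Walk LF starting at row 3, prepending L[row]:
  step 1: row=3, L[3]='$', prepend. Next row=LF[3]=0
  step 2: row=0, L[0]='b', prepend. Next row=LF[0]=5
  step 3: row=5, L[5]='b', prepend. Next row=LF[5]=7
  step 4: row=7, L[7]='A', prepend. Next row=LF[7]=2
  step 5: row=2, L[2]='a', prepend. Next row=LF[2]=4
  step 6: row=4, L[4]='A', prepend. Next row=LF[4]=1
  step 7: row=1, L[1]='b', prepend. Next row=LF[1]=6
  step 8: row=6, L[6]='B', prepend. Next row=LF[6]=3
Reversed output: BbAaAbb$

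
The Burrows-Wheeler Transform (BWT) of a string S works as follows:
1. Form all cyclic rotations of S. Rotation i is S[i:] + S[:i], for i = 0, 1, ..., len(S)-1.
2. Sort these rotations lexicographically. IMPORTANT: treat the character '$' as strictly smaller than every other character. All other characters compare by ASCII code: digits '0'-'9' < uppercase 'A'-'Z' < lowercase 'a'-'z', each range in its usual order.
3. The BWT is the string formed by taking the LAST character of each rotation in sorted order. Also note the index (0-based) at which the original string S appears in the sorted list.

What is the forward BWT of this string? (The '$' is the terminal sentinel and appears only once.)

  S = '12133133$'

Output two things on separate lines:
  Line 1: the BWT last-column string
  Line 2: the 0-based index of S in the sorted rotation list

All 9 rotations (rotation i = S[i:]+S[:i]):
  rot[0] = 12133133$
  rot[1] = 2133133$1
  rot[2] = 133133$12
  rot[3] = 33133$121
  rot[4] = 3133$1213
  rot[5] = 133$12133
  rot[6] = 33$121331
  rot[7] = 3$1213313
  rot[8] = $12133133
Sorted (with $ < everything):
  sorted[0] = $12133133  (last char: '3')
  sorted[1] = 12133133$  (last char: '$')
  sorted[2] = 133$12133  (last char: '3')
  sorted[3] = 133133$12  (last char: '2')
  sorted[4] = 2133133$1  (last char: '1')
  sorted[5] = 3$1213313  (last char: '3')
  sorted[6] = 3133$1213  (last char: '3')
  sorted[7] = 33$121331  (last char: '1')
  sorted[8] = 33133$121  (last char: '1')
Last column: 3$3213311
Original string S is at sorted index 1

Answer: 3$3213311
1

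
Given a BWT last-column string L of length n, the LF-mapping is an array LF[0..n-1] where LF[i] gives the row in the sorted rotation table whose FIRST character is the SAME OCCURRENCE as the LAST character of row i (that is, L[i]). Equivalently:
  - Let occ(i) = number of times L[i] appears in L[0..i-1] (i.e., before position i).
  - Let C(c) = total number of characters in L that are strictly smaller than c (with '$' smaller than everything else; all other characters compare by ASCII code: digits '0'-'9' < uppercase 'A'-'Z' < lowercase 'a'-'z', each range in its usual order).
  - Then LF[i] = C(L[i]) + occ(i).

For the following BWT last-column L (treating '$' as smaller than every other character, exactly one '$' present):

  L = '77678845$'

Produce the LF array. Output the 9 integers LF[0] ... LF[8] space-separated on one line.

Char counts: '$':1, '4':1, '5':1, '6':1, '7':3, '8':2
C (first-col start): C('$')=0, C('4')=1, C('5')=2, C('6')=3, C('7')=4, C('8')=7
L[0]='7': occ=0, LF[0]=C('7')+0=4+0=4
L[1]='7': occ=1, LF[1]=C('7')+1=4+1=5
L[2]='6': occ=0, LF[2]=C('6')+0=3+0=3
L[3]='7': occ=2, LF[3]=C('7')+2=4+2=6
L[4]='8': occ=0, LF[4]=C('8')+0=7+0=7
L[5]='8': occ=1, LF[5]=C('8')+1=7+1=8
L[6]='4': occ=0, LF[6]=C('4')+0=1+0=1
L[7]='5': occ=0, LF[7]=C('5')+0=2+0=2
L[8]='$': occ=0, LF[8]=C('$')+0=0+0=0

Answer: 4 5 3 6 7 8 1 2 0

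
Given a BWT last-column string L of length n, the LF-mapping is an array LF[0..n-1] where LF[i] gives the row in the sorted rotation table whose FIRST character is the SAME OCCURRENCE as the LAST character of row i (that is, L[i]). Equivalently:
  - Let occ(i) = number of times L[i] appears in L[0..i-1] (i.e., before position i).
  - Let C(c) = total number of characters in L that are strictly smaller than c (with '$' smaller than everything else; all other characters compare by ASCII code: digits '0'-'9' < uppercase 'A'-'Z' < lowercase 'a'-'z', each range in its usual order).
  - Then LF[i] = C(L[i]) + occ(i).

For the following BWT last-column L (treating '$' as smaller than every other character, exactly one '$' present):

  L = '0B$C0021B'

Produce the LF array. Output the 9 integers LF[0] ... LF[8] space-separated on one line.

Char counts: '$':1, '0':3, '1':1, '2':1, 'B':2, 'C':1
C (first-col start): C('$')=0, C('0')=1, C('1')=4, C('2')=5, C('B')=6, C('C')=8
L[0]='0': occ=0, LF[0]=C('0')+0=1+0=1
L[1]='B': occ=0, LF[1]=C('B')+0=6+0=6
L[2]='$': occ=0, LF[2]=C('$')+0=0+0=0
L[3]='C': occ=0, LF[3]=C('C')+0=8+0=8
L[4]='0': occ=1, LF[4]=C('0')+1=1+1=2
L[5]='0': occ=2, LF[5]=C('0')+2=1+2=3
L[6]='2': occ=0, LF[6]=C('2')+0=5+0=5
L[7]='1': occ=0, LF[7]=C('1')+0=4+0=4
L[8]='B': occ=1, LF[8]=C('B')+1=6+1=7

Answer: 1 6 0 8 2 3 5 4 7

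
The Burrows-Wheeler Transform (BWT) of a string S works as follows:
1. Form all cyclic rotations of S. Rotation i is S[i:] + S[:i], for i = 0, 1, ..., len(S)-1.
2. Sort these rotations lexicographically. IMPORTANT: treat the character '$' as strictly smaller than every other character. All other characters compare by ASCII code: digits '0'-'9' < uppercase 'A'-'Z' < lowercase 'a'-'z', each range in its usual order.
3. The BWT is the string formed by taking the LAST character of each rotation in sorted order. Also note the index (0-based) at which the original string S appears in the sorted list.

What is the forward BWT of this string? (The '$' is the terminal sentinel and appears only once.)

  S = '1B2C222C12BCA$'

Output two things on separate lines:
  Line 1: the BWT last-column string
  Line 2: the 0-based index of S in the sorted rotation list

All 14 rotations (rotation i = S[i:]+S[:i]):
  rot[0] = 1B2C222C12BCA$
  rot[1] = B2C222C12BCA$1
  rot[2] = 2C222C12BCA$1B
  rot[3] = C222C12BCA$1B2
  rot[4] = 222C12BCA$1B2C
  rot[5] = 22C12BCA$1B2C2
  rot[6] = 2C12BCA$1B2C22
  rot[7] = C12BCA$1B2C222
  rot[8] = 12BCA$1B2C222C
  rot[9] = 2BCA$1B2C222C1
  rot[10] = BCA$1B2C222C12
  rot[11] = CA$1B2C222C12B
  rot[12] = A$1B2C222C12BC
  rot[13] = $1B2C222C12BCA
Sorted (with $ < everything):
  sorted[0] = $1B2C222C12BCA  (last char: 'A')
  sorted[1] = 12BCA$1B2C222C  (last char: 'C')
  sorted[2] = 1B2C222C12BCA$  (last char: '$')
  sorted[3] = 222C12BCA$1B2C  (last char: 'C')
  sorted[4] = 22C12BCA$1B2C2  (last char: '2')
  sorted[5] = 2BCA$1B2C222C1  (last char: '1')
  sorted[6] = 2C12BCA$1B2C22  (last char: '2')
  sorted[7] = 2C222C12BCA$1B  (last char: 'B')
  sorted[8] = A$1B2C222C12BC  (last char: 'C')
  sorted[9] = B2C222C12BCA$1  (last char: '1')
  sorted[10] = BCA$1B2C222C12  (last char: '2')
  sorted[11] = C12BCA$1B2C222  (last char: '2')
  sorted[12] = C222C12BCA$1B2  (last char: '2')
  sorted[13] = CA$1B2C222C12B  (last char: 'B')
Last column: AC$C212BC1222B
Original string S is at sorted index 2

Answer: AC$C212BC1222B
2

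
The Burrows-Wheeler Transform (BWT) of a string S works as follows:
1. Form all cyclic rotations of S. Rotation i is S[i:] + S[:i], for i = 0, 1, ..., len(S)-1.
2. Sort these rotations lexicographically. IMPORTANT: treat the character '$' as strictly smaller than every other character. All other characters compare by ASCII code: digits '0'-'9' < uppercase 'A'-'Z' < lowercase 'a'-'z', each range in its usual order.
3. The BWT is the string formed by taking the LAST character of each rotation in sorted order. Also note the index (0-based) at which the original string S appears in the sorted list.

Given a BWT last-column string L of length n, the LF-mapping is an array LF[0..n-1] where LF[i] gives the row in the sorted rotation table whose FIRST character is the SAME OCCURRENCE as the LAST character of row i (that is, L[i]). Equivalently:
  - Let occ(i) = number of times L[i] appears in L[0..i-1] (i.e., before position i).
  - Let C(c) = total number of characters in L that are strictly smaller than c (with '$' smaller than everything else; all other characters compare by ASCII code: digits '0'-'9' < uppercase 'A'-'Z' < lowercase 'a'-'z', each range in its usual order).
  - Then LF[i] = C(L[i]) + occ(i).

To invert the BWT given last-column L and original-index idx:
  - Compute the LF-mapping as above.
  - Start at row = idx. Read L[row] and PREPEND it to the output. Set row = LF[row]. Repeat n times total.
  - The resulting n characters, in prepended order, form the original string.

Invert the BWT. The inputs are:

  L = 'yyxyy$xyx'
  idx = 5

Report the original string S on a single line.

LF mapping: 4 5 1 6 7 0 2 8 3
Walk LF starting at row 5, prepending L[row]:
  step 1: row=5, L[5]='$', prepend. Next row=LF[5]=0
  step 2: row=0, L[0]='y', prepend. Next row=LF[0]=4
  step 3: row=4, L[4]='y', prepend. Next row=LF[4]=7
  step 4: row=7, L[7]='y', prepend. Next row=LF[7]=8
  step 5: row=8, L[8]='x', prepend. Next row=LF[8]=3
  step 6: row=3, L[3]='y', prepend. Next row=LF[3]=6
  step 7: row=6, L[6]='x', prepend. Next row=LF[6]=2
  step 8: row=2, L[2]='x', prepend. Next row=LF[2]=1
  step 9: row=1, L[1]='y', prepend. Next row=LF[1]=5
Reversed output: yxxyxyyy$

Answer: yxxyxyyy$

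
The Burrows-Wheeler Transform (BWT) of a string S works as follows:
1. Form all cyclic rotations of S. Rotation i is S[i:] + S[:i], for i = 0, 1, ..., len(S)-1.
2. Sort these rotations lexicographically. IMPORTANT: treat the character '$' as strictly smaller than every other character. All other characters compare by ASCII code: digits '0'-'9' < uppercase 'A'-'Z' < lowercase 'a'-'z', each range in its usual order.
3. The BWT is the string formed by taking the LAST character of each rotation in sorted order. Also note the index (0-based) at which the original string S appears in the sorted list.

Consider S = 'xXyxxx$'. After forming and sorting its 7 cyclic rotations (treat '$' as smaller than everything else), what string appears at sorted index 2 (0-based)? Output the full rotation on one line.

All 7 rotations (rotation i = S[i:]+S[:i]):
  rot[0] = xXyxxx$
  rot[1] = Xyxxx$x
  rot[2] = yxxx$xX
  rot[3] = xxx$xXy
  rot[4] = xx$xXyx
  rot[5] = x$xXyxx
  rot[6] = $xXyxxx
Sorted (with $ < everything):
  sorted[0] = $xXyxxx
  sorted[1] = Xyxxx$x
  sorted[2] = x$xXyxx
  sorted[3] = xXyxxx$
  sorted[4] = xx$xXyx
  sorted[5] = xxx$xXy
  sorted[6] = yxxx$xX
sorted[2] = x$xXyxx

Answer: x$xXyxx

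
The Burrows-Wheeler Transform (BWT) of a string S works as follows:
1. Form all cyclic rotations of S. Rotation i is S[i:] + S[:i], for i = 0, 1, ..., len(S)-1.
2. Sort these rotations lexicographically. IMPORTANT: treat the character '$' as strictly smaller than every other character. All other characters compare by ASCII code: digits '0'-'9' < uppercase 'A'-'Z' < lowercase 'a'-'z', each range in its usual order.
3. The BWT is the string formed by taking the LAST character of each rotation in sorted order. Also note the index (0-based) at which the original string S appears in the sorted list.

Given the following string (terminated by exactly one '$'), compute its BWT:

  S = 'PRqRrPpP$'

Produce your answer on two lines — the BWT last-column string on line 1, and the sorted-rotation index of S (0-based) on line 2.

Answer: Pp$rPqPRR
2

Derivation:
All 9 rotations (rotation i = S[i:]+S[:i]):
  rot[0] = PRqRrPpP$
  rot[1] = RqRrPpP$P
  rot[2] = qRrPpP$PR
  rot[3] = RrPpP$PRq
  rot[4] = rPpP$PRqR
  rot[5] = PpP$PRqRr
  rot[6] = pP$PRqRrP
  rot[7] = P$PRqRrPp
  rot[8] = $PRqRrPpP
Sorted (with $ < everything):
  sorted[0] = $PRqRrPpP  (last char: 'P')
  sorted[1] = P$PRqRrPp  (last char: 'p')
  sorted[2] = PRqRrPpP$  (last char: '$')
  sorted[3] = PpP$PRqRr  (last char: 'r')
  sorted[4] = RqRrPpP$P  (last char: 'P')
  sorted[5] = RrPpP$PRq  (last char: 'q')
  sorted[6] = pP$PRqRrP  (last char: 'P')
  sorted[7] = qRrPpP$PR  (last char: 'R')
  sorted[8] = rPpP$PRqR  (last char: 'R')
Last column: Pp$rPqPRR
Original string S is at sorted index 2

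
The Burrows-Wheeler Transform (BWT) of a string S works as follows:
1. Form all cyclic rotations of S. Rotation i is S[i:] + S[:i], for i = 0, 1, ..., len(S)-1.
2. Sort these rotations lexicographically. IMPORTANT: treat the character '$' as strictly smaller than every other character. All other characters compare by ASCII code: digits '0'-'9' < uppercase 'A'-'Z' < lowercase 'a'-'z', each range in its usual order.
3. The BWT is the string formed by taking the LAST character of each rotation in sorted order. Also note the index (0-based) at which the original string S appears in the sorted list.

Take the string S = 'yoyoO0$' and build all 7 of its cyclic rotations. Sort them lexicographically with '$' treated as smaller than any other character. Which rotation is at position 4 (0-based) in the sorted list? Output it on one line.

Answer: oyoO0$y

Derivation:
All 7 rotations (rotation i = S[i:]+S[:i]):
  rot[0] = yoyoO0$
  rot[1] = oyoO0$y
  rot[2] = yoO0$yo
  rot[3] = oO0$yoy
  rot[4] = O0$yoyo
  rot[5] = 0$yoyoO
  rot[6] = $yoyoO0
Sorted (with $ < everything):
  sorted[0] = $yoyoO0
  sorted[1] = 0$yoyoO
  sorted[2] = O0$yoyo
  sorted[3] = oO0$yoy
  sorted[4] = oyoO0$y
  sorted[5] = yoO0$yo
  sorted[6] = yoyoO0$
sorted[4] = oyoO0$y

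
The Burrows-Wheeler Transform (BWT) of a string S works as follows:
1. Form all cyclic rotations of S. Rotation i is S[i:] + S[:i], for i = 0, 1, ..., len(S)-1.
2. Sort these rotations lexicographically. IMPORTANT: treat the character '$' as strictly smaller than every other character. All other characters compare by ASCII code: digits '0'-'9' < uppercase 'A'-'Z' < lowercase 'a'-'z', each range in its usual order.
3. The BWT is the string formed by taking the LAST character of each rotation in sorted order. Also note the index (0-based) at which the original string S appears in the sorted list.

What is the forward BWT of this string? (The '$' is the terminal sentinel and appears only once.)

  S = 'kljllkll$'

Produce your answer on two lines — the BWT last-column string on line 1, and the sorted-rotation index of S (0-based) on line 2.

Answer: ll$llklkj
2

Derivation:
All 9 rotations (rotation i = S[i:]+S[:i]):
  rot[0] = kljllkll$
  rot[1] = ljllkll$k
  rot[2] = jllkll$kl
  rot[3] = llkll$klj
  rot[4] = lkll$kljl
  rot[5] = kll$kljll
  rot[6] = ll$kljllk
  rot[7] = l$kljllkl
  rot[8] = $kljllkll
Sorted (with $ < everything):
  sorted[0] = $kljllkll  (last char: 'l')
  sorted[1] = jllkll$kl  (last char: 'l')
  sorted[2] = kljllkll$  (last char: '$')
  sorted[3] = kll$kljll  (last char: 'l')
  sorted[4] = l$kljllkl  (last char: 'l')
  sorted[5] = ljllkll$k  (last char: 'k')
  sorted[6] = lkll$kljl  (last char: 'l')
  sorted[7] = ll$kljllk  (last char: 'k')
  sorted[8] = llkll$klj  (last char: 'j')
Last column: ll$llklkj
Original string S is at sorted index 2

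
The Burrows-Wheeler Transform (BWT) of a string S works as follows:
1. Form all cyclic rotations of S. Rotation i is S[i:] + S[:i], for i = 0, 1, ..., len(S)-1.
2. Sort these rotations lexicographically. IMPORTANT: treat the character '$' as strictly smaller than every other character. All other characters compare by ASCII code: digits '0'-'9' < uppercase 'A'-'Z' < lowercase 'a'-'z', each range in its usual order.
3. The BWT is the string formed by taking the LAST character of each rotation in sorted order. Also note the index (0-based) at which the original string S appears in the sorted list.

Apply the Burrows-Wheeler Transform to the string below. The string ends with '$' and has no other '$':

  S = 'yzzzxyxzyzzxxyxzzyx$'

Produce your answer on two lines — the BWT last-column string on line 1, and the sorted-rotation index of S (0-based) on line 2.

All 20 rotations (rotation i = S[i:]+S[:i]):
  rot[0] = yzzzxyxzyzzxxyxzzyx$
  rot[1] = zzzxyxzyzzxxyxzzyx$y
  rot[2] = zzxyxzyzzxxyxzzyx$yz
  rot[3] = zxyxzyzzxxyxzzyx$yzz
  rot[4] = xyxzyzzxxyxzzyx$yzzz
  rot[5] = yxzyzzxxyxzzyx$yzzzx
  rot[6] = xzyzzxxyxzzyx$yzzzxy
  rot[7] = zyzzxxyxzzyx$yzzzxyx
  rot[8] = yzzxxyxzzyx$yzzzxyxz
  rot[9] = zzxxyxzzyx$yzzzxyxzy
  rot[10] = zxxyxzzyx$yzzzxyxzyz
  rot[11] = xxyxzzyx$yzzzxyxzyzz
  rot[12] = xyxzzyx$yzzzxyxzyzzx
  rot[13] = yxzzyx$yzzzxyxzyzzxx
  rot[14] = xzzyx$yzzzxyxzyzzxxy
  rot[15] = zzyx$yzzzxyxzyzzxxyx
  rot[16] = zyx$yzzzxyxzyzzxxyxz
  rot[17] = yx$yzzzxyxzyzzxxyxzz
  rot[18] = x$yzzzxyxzyzzxxyxzzy
  rot[19] = $yzzzxyxzyzzxxyxzzyx
Sorted (with $ < everything):
  sorted[0] = $yzzzxyxzyzzxxyxzzyx  (last char: 'x')
  sorted[1] = x$yzzzxyxzyzzxxyxzzy  (last char: 'y')
  sorted[2] = xxyxzzyx$yzzzxyxzyzz  (last char: 'z')
  sorted[3] = xyxzyzzxxyxzzyx$yzzz  (last char: 'z')
  sorted[4] = xyxzzyx$yzzzxyxzyzzx  (last char: 'x')
  sorted[5] = xzyzzxxyxzzyx$yzzzxy  (last char: 'y')
  sorted[6] = xzzyx$yzzzxyxzyzzxxy  (last char: 'y')
  sorted[7] = yx$yzzzxyxzyzzxxyxzz  (last char: 'z')
  sorted[8] = yxzyzzxxyxzzyx$yzzzx  (last char: 'x')
  sorted[9] = yxzzyx$yzzzxyxzyzzxx  (last char: 'x')
  sorted[10] = yzzxxyxzzyx$yzzzxyxz  (last char: 'z')
  sorted[11] = yzzzxyxzyzzxxyxzzyx$  (last char: '$')
  sorted[12] = zxxyxzzyx$yzzzxyxzyz  (last char: 'z')
  sorted[13] = zxyxzyzzxxyxzzyx$yzz  (last char: 'z')
  sorted[14] = zyx$yzzzxyxzyzzxxyxz  (last char: 'z')
  sorted[15] = zyzzxxyxzzyx$yzzzxyx  (last char: 'x')
  sorted[16] = zzxxyxzzyx$yzzzxyxzy  (last char: 'y')
  sorted[17] = zzxyxzyzzxxyxzzyx$yz  (last char: 'z')
  sorted[18] = zzyx$yzzzxyxzyzzxxyx  (last char: 'x')
  sorted[19] = zzzxyxzyzzxxyxzzyx$y  (last char: 'y')
Last column: xyzzxyyzxxz$zzzxyzxy
Original string S is at sorted index 11

Answer: xyzzxyyzxxz$zzzxyzxy
11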